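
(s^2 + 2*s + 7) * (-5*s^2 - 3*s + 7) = -5*s^4 - 13*s^3 - 34*s^2 - 7*s + 49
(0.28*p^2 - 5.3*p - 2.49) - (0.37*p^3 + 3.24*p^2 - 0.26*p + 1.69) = -0.37*p^3 - 2.96*p^2 - 5.04*p - 4.18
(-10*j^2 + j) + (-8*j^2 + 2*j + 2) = -18*j^2 + 3*j + 2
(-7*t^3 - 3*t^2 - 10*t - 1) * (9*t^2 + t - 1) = -63*t^5 - 34*t^4 - 86*t^3 - 16*t^2 + 9*t + 1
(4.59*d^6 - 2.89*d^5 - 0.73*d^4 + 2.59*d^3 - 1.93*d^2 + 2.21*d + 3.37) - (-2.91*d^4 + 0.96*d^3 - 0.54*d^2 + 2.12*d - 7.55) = 4.59*d^6 - 2.89*d^5 + 2.18*d^4 + 1.63*d^3 - 1.39*d^2 + 0.0899999999999999*d + 10.92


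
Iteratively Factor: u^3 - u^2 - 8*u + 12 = (u + 3)*(u^2 - 4*u + 4) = (u - 2)*(u + 3)*(u - 2)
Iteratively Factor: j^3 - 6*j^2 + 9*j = (j)*(j^2 - 6*j + 9) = j*(j - 3)*(j - 3)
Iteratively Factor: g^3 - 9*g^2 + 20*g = (g)*(g^2 - 9*g + 20) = g*(g - 5)*(g - 4)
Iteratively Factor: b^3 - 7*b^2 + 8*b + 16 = (b + 1)*(b^2 - 8*b + 16) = (b - 4)*(b + 1)*(b - 4)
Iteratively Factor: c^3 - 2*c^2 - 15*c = (c - 5)*(c^2 + 3*c) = c*(c - 5)*(c + 3)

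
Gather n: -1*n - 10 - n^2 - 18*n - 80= -n^2 - 19*n - 90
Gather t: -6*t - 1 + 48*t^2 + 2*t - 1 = 48*t^2 - 4*t - 2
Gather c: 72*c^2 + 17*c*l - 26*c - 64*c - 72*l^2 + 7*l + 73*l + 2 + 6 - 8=72*c^2 + c*(17*l - 90) - 72*l^2 + 80*l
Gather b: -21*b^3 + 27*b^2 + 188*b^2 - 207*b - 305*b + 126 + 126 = -21*b^3 + 215*b^2 - 512*b + 252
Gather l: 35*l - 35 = 35*l - 35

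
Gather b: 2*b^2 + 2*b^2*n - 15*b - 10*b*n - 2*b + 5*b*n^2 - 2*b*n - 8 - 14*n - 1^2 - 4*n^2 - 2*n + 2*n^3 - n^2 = b^2*(2*n + 2) + b*(5*n^2 - 12*n - 17) + 2*n^3 - 5*n^2 - 16*n - 9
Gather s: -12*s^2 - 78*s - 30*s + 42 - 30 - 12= -12*s^2 - 108*s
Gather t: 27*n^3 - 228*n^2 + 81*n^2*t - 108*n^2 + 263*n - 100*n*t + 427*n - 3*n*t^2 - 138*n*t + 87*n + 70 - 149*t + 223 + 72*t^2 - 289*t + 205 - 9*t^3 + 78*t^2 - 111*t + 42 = 27*n^3 - 336*n^2 + 777*n - 9*t^3 + t^2*(150 - 3*n) + t*(81*n^2 - 238*n - 549) + 540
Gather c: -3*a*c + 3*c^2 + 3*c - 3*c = -3*a*c + 3*c^2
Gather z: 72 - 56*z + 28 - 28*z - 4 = 96 - 84*z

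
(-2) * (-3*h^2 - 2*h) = 6*h^2 + 4*h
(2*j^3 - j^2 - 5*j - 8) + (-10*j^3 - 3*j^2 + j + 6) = -8*j^3 - 4*j^2 - 4*j - 2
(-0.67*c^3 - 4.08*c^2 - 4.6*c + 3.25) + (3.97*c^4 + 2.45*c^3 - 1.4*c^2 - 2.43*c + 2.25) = 3.97*c^4 + 1.78*c^3 - 5.48*c^2 - 7.03*c + 5.5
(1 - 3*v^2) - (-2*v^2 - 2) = 3 - v^2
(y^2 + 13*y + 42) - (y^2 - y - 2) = 14*y + 44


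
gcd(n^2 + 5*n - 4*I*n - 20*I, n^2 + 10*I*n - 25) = 1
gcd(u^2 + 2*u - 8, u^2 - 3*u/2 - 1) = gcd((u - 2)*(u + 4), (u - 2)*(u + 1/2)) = u - 2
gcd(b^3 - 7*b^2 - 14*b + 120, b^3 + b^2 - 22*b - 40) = b^2 - b - 20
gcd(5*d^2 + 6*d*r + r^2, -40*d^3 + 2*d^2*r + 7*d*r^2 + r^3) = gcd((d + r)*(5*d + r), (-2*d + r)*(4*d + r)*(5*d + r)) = 5*d + r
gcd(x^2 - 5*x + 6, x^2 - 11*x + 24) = x - 3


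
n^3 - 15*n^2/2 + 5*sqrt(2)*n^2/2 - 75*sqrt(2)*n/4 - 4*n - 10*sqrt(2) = (n - 8)*(n + 1/2)*(n + 5*sqrt(2)/2)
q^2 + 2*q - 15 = (q - 3)*(q + 5)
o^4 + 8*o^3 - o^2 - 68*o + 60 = (o - 2)*(o - 1)*(o + 5)*(o + 6)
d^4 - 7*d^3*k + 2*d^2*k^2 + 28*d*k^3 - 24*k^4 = (d - 6*k)*(d - 2*k)*(d - k)*(d + 2*k)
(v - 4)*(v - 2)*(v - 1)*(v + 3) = v^4 - 4*v^3 - 7*v^2 + 34*v - 24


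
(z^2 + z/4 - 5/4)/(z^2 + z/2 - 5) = (4*z^2 + z - 5)/(2*(2*z^2 + z - 10))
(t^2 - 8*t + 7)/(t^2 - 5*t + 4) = (t - 7)/(t - 4)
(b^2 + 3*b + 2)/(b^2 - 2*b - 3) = (b + 2)/(b - 3)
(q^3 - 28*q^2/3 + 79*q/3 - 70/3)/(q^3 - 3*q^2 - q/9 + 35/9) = 3*(q^2 - 7*q + 10)/(3*q^2 - 2*q - 5)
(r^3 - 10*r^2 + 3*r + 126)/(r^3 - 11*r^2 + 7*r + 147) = (r - 6)/(r - 7)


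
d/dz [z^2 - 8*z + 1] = 2*z - 8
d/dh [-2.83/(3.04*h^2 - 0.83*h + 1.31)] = (17.2064*h - 2.3489)/(3.04*h^2 - 0.83*h + 1.31)^2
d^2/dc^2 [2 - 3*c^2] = -6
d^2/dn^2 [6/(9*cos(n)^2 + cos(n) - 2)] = 6*(-324*sin(n)^4 + 235*sin(n)^2 + 127*cos(n)/4 - 27*cos(3*n)/4 + 127)/(-9*sin(n)^2 + cos(n) + 7)^3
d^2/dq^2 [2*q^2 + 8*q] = 4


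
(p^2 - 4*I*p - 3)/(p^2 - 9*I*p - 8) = (p - 3*I)/(p - 8*I)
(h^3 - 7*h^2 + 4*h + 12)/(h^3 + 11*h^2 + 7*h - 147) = (h^3 - 7*h^2 + 4*h + 12)/(h^3 + 11*h^2 + 7*h - 147)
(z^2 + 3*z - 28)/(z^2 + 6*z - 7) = (z - 4)/(z - 1)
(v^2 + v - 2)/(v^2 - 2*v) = (v^2 + v - 2)/(v*(v - 2))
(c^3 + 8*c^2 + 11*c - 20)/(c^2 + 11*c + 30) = (c^2 + 3*c - 4)/(c + 6)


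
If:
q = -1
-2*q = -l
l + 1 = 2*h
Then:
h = -1/2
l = -2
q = -1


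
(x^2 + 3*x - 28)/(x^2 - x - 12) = (x + 7)/(x + 3)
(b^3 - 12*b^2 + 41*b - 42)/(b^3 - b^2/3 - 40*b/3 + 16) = 3*(b^2 - 9*b + 14)/(3*b^2 + 8*b - 16)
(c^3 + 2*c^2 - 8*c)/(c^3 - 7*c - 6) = c*(-c^2 - 2*c + 8)/(-c^3 + 7*c + 6)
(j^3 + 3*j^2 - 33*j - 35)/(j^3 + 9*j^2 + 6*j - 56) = (j^2 - 4*j - 5)/(j^2 + 2*j - 8)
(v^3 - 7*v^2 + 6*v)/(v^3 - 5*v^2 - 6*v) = (v - 1)/(v + 1)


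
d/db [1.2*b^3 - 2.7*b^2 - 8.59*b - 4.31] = 3.6*b^2 - 5.4*b - 8.59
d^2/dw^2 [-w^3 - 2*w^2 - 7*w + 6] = -6*w - 4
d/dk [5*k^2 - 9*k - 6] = 10*k - 9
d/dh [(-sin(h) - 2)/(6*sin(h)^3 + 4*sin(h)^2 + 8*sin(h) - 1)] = (12*sin(h)^3 + 40*sin(h)^2 + 16*sin(h) + 17)*cos(h)/(6*sin(h)^3 + 4*sin(h)^2 + 8*sin(h) - 1)^2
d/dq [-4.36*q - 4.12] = -4.36000000000000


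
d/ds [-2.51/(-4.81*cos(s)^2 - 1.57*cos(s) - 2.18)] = (24.1462*cos(s) + 3.9407)*sin(s)/(4.81*cos(s)^2 + 1.57*cos(s) + 2.18)^2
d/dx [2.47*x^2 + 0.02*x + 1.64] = 4.94*x + 0.02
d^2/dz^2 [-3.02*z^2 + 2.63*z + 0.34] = -6.04000000000000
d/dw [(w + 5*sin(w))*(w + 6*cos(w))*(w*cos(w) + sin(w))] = -(w + 5*sin(w))*(w + 6*cos(w))*(w*sin(w) - 2*cos(w)) - (w + 5*sin(w))*(w*cos(w) + sin(w))*(6*sin(w) - 1) + (w + 6*cos(w))*(w*cos(w) + sin(w))*(5*cos(w) + 1)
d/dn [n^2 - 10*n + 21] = 2*n - 10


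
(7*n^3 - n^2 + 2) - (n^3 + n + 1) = 6*n^3 - n^2 - n + 1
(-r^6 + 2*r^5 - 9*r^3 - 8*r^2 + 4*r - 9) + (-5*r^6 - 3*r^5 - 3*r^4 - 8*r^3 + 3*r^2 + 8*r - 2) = -6*r^6 - r^5 - 3*r^4 - 17*r^3 - 5*r^2 + 12*r - 11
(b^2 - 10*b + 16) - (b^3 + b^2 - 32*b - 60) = -b^3 + 22*b + 76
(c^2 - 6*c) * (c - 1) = c^3 - 7*c^2 + 6*c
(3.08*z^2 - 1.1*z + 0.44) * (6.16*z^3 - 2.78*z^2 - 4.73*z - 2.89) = 18.9728*z^5 - 15.3384*z^4 - 8.8*z^3 - 4.9214*z^2 + 1.0978*z - 1.2716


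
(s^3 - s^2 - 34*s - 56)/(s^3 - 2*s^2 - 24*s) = (s^2 - 5*s - 14)/(s*(s - 6))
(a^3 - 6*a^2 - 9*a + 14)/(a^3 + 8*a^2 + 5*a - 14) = (a - 7)/(a + 7)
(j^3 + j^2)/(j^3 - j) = j/(j - 1)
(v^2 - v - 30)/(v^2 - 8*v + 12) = (v + 5)/(v - 2)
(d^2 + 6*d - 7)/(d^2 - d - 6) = (-d^2 - 6*d + 7)/(-d^2 + d + 6)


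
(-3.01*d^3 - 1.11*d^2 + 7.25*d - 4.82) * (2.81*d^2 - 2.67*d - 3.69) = -8.4581*d^5 + 4.9176*d^4 + 34.4431*d^3 - 28.8058*d^2 - 13.8831*d + 17.7858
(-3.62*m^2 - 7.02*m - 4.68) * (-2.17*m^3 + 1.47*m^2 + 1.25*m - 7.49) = 7.8554*m^5 + 9.912*m^4 - 4.6888*m^3 + 11.4592*m^2 + 46.7298*m + 35.0532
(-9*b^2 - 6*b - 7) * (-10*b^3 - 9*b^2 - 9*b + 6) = 90*b^5 + 141*b^4 + 205*b^3 + 63*b^2 + 27*b - 42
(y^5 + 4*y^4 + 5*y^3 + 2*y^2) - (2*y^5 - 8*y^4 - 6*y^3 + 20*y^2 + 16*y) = -y^5 + 12*y^4 + 11*y^3 - 18*y^2 - 16*y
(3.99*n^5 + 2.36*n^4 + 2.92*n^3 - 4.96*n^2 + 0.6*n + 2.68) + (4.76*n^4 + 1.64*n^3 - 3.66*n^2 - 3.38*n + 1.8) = 3.99*n^5 + 7.12*n^4 + 4.56*n^3 - 8.62*n^2 - 2.78*n + 4.48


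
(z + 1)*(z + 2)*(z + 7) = z^3 + 10*z^2 + 23*z + 14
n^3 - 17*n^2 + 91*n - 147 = (n - 7)^2*(n - 3)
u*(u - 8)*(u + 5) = u^3 - 3*u^2 - 40*u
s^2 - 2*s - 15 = (s - 5)*(s + 3)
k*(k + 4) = k^2 + 4*k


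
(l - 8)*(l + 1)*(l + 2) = l^3 - 5*l^2 - 22*l - 16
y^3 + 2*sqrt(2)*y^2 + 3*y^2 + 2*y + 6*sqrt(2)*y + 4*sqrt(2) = (y + 1)*(y + 2)*(y + 2*sqrt(2))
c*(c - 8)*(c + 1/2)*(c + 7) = c^4 - c^3/2 - 113*c^2/2 - 28*c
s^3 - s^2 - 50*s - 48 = (s - 8)*(s + 1)*(s + 6)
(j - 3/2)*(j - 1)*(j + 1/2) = j^3 - 2*j^2 + j/4 + 3/4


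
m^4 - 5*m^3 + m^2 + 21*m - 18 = (m - 3)^2*(m - 1)*(m + 2)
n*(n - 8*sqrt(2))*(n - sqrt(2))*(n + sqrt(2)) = n^4 - 8*sqrt(2)*n^3 - 2*n^2 + 16*sqrt(2)*n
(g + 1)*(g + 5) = g^2 + 6*g + 5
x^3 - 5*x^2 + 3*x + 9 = (x - 3)^2*(x + 1)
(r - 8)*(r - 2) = r^2 - 10*r + 16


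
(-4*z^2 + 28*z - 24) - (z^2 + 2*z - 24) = -5*z^2 + 26*z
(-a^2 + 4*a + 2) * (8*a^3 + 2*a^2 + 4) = -8*a^5 + 30*a^4 + 24*a^3 + 16*a + 8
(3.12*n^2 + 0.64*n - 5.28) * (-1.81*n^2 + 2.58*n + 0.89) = -5.6472*n^4 + 6.8912*n^3 + 13.9848*n^2 - 13.0528*n - 4.6992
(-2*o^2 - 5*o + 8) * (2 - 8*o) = 16*o^3 + 36*o^2 - 74*o + 16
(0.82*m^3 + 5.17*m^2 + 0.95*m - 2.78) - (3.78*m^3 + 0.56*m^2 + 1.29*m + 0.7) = -2.96*m^3 + 4.61*m^2 - 0.34*m - 3.48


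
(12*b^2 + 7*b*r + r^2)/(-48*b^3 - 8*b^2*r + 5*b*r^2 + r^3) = (3*b + r)/(-12*b^2 + b*r + r^2)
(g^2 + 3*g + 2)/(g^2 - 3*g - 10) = (g + 1)/(g - 5)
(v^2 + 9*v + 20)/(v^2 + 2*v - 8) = (v + 5)/(v - 2)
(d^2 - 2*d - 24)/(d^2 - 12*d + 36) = (d + 4)/(d - 6)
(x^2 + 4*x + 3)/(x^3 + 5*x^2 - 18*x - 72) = (x + 1)/(x^2 + 2*x - 24)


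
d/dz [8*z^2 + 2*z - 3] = 16*z + 2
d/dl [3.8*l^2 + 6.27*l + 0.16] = 7.6*l + 6.27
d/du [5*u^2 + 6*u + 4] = 10*u + 6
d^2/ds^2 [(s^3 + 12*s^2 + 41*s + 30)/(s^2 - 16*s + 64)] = 2*(425*s + 1514)/(s^4 - 32*s^3 + 384*s^2 - 2048*s + 4096)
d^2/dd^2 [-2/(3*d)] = -4/(3*d^3)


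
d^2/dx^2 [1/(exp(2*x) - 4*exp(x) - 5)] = 4*((1 - exp(x))*(-exp(2*x) + 4*exp(x) + 5) - 2*(exp(x) - 2)^2*exp(x))*exp(x)/(-exp(2*x) + 4*exp(x) + 5)^3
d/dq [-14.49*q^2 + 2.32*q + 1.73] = 2.32 - 28.98*q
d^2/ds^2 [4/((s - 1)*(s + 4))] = 8*((s - 1)^2 + (s - 1)*(s + 4) + (s + 4)^2)/((s - 1)^3*(s + 4)^3)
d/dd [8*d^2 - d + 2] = 16*d - 1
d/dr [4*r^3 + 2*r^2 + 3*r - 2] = 12*r^2 + 4*r + 3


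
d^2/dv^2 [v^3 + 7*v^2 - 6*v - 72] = 6*v + 14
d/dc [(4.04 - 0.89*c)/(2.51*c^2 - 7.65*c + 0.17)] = (2.2339*c^2 - 20.2808*c + 30.7547)/(6.3001*c^4 - 38.403*c^3 + 59.3759*c^2 - 2.601*c + 0.0289)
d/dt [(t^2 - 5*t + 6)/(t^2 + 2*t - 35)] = (7*t^2 - 82*t + 163)/(t^4 + 4*t^3 - 66*t^2 - 140*t + 1225)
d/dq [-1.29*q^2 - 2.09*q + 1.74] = -2.58*q - 2.09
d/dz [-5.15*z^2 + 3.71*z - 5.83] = 3.71 - 10.3*z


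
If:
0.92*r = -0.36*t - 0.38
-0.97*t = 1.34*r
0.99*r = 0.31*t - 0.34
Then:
No Solution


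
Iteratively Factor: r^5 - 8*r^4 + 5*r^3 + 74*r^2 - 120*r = (r + 3)*(r^4 - 11*r^3 + 38*r^2 - 40*r) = (r - 4)*(r + 3)*(r^3 - 7*r^2 + 10*r) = (r - 4)*(r - 2)*(r + 3)*(r^2 - 5*r) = (r - 5)*(r - 4)*(r - 2)*(r + 3)*(r)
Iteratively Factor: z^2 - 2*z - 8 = (z + 2)*(z - 4)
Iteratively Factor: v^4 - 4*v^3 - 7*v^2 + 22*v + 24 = (v - 4)*(v^3 - 7*v - 6) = (v - 4)*(v + 1)*(v^2 - v - 6) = (v - 4)*(v - 3)*(v + 1)*(v + 2)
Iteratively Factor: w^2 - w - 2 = (w - 2)*(w + 1)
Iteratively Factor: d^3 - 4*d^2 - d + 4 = (d - 4)*(d^2 - 1) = (d - 4)*(d + 1)*(d - 1)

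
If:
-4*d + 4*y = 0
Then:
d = y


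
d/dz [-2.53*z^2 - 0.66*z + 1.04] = -5.06*z - 0.66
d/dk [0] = 0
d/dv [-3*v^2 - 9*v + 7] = -6*v - 9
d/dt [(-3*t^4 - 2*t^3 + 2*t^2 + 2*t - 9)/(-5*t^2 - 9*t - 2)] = (30*t^5 + 91*t^4 + 60*t^3 + 4*t^2 - 98*t - 85)/(25*t^4 + 90*t^3 + 101*t^2 + 36*t + 4)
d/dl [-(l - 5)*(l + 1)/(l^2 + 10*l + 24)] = 2*(-7*l^2 - 29*l + 23)/(l^4 + 20*l^3 + 148*l^2 + 480*l + 576)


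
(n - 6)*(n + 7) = n^2 + n - 42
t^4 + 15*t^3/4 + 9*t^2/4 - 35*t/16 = t*(t - 1/2)*(t + 7/4)*(t + 5/2)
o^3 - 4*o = o*(o - 2)*(o + 2)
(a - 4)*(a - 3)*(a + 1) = a^3 - 6*a^2 + 5*a + 12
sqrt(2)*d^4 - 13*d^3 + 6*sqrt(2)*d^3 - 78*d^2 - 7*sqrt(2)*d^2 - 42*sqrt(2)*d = d*(d + 6)*(d - 7*sqrt(2))*(sqrt(2)*d + 1)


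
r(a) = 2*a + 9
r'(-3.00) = 2.00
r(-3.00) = 3.00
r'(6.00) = 2.00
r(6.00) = 21.00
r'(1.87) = 2.00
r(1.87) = 12.74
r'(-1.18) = 2.00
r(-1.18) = 6.64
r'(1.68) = 2.00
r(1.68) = 12.36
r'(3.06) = 2.00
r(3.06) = 15.12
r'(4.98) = 2.00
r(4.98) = 18.96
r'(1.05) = 2.00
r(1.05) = 11.10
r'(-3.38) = 2.00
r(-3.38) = 2.24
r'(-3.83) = 2.00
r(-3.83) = 1.34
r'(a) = 2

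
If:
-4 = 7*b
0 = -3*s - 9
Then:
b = -4/7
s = -3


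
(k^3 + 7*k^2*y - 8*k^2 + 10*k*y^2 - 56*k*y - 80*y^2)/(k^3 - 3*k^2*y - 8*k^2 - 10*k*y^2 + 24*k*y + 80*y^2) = (-k - 5*y)/(-k + 5*y)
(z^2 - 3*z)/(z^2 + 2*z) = (z - 3)/(z + 2)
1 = 1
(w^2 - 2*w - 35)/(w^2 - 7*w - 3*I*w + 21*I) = (w + 5)/(w - 3*I)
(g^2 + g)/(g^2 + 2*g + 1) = g/(g + 1)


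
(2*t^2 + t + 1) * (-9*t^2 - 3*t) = -18*t^4 - 15*t^3 - 12*t^2 - 3*t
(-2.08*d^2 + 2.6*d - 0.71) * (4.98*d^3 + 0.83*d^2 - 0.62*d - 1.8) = -10.3584*d^5 + 11.2216*d^4 - 0.0882000000000001*d^3 + 1.5427*d^2 - 4.2398*d + 1.278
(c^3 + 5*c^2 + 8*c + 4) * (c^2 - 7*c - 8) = c^5 - 2*c^4 - 35*c^3 - 92*c^2 - 92*c - 32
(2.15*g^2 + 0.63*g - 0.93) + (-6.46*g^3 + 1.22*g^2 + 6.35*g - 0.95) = -6.46*g^3 + 3.37*g^2 + 6.98*g - 1.88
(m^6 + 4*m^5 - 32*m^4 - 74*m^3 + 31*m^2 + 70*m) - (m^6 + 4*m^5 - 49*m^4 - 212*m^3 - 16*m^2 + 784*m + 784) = 17*m^4 + 138*m^3 + 47*m^2 - 714*m - 784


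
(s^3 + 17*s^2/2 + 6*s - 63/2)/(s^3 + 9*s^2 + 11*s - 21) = (s - 3/2)/(s - 1)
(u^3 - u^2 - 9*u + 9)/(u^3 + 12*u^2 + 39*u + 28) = (u^3 - u^2 - 9*u + 9)/(u^3 + 12*u^2 + 39*u + 28)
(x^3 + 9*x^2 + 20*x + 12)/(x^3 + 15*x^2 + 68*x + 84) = (x + 1)/(x + 7)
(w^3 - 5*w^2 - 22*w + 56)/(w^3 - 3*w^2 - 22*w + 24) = (w^2 - 9*w + 14)/(w^2 - 7*w + 6)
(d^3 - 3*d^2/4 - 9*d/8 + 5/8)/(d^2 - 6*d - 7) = (8*d^2 - 14*d + 5)/(8*(d - 7))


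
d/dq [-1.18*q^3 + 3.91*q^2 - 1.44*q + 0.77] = -3.54*q^2 + 7.82*q - 1.44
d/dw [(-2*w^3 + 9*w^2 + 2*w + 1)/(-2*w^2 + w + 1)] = (4*w^4 - 4*w^3 + 7*w^2 + 22*w + 1)/(4*w^4 - 4*w^3 - 3*w^2 + 2*w + 1)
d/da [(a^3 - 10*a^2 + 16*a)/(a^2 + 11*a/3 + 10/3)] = 3*(3*a^4 + 22*a^3 - 128*a^2 - 200*a + 160)/(9*a^4 + 66*a^3 + 181*a^2 + 220*a + 100)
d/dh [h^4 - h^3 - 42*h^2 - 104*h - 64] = 4*h^3 - 3*h^2 - 84*h - 104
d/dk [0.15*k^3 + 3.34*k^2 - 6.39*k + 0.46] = 0.45*k^2 + 6.68*k - 6.39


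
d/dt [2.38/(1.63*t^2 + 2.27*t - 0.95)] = (-7.7588*t - 5.4026)/(1.63*t^2 + 2.27*t - 0.95)^2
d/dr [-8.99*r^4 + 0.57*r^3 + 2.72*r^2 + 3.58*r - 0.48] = -35.96*r^3 + 1.71*r^2 + 5.44*r + 3.58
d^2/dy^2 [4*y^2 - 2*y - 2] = 8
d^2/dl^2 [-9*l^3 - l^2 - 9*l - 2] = -54*l - 2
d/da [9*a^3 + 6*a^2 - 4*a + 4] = 27*a^2 + 12*a - 4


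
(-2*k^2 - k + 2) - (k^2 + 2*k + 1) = -3*k^2 - 3*k + 1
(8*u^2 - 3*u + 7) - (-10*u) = 8*u^2 + 7*u + 7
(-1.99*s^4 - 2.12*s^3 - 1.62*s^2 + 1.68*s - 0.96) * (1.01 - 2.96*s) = 5.8904*s^5 + 4.2653*s^4 + 2.654*s^3 - 6.609*s^2 + 4.5384*s - 0.9696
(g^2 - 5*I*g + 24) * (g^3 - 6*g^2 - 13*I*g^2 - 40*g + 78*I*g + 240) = g^5 - 6*g^4 - 18*I*g^4 - 81*g^3 + 108*I*g^3 + 486*g^2 - 112*I*g^2 - 960*g + 672*I*g + 5760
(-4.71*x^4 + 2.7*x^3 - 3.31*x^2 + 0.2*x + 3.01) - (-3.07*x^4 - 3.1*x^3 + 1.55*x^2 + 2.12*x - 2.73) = -1.64*x^4 + 5.8*x^3 - 4.86*x^2 - 1.92*x + 5.74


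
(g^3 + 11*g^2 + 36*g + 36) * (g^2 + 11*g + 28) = g^5 + 22*g^4 + 185*g^3 + 740*g^2 + 1404*g + 1008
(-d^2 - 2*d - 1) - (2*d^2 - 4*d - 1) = -3*d^2 + 2*d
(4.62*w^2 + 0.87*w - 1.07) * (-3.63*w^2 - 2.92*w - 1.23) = -16.7706*w^4 - 16.6485*w^3 - 4.3389*w^2 + 2.0543*w + 1.3161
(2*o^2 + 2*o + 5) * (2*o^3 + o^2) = 4*o^5 + 6*o^4 + 12*o^3 + 5*o^2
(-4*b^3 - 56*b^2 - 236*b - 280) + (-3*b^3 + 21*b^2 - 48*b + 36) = -7*b^3 - 35*b^2 - 284*b - 244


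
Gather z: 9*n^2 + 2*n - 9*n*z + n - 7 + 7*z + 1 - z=9*n^2 + 3*n + z*(6 - 9*n) - 6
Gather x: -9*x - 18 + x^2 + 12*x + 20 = x^2 + 3*x + 2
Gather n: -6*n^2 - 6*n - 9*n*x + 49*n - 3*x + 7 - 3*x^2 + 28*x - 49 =-6*n^2 + n*(43 - 9*x) - 3*x^2 + 25*x - 42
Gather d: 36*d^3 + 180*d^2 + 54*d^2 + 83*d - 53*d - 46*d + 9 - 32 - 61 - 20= 36*d^3 + 234*d^2 - 16*d - 104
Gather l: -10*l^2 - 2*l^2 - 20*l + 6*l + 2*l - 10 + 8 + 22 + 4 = -12*l^2 - 12*l + 24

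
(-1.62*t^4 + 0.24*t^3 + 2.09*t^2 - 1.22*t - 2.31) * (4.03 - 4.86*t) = 7.8732*t^5 - 7.695*t^4 - 9.1902*t^3 + 14.3519*t^2 + 6.31*t - 9.3093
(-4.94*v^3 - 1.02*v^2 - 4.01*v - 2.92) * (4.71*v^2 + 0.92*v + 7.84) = -23.2674*v^5 - 9.349*v^4 - 58.5551*v^3 - 25.4392*v^2 - 34.1248*v - 22.8928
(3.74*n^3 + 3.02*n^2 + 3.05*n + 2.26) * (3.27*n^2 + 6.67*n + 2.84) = 12.2298*n^5 + 34.8212*n^4 + 40.7385*n^3 + 36.3105*n^2 + 23.7362*n + 6.4184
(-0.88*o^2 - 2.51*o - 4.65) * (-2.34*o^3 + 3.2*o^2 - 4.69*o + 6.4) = 2.0592*o^5 + 3.0574*o^4 + 6.9762*o^3 - 8.7401*o^2 + 5.7445*o - 29.76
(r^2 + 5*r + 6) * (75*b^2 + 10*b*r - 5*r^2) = 75*b^2*r^2 + 375*b^2*r + 450*b^2 + 10*b*r^3 + 50*b*r^2 + 60*b*r - 5*r^4 - 25*r^3 - 30*r^2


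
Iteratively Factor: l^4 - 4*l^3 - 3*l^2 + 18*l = (l - 3)*(l^3 - l^2 - 6*l) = l*(l - 3)*(l^2 - l - 6) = l*(l - 3)*(l + 2)*(l - 3)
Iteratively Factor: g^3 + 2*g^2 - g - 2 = (g + 2)*(g^2 - 1) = (g - 1)*(g + 2)*(g + 1)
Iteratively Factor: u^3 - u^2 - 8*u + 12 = (u + 3)*(u^2 - 4*u + 4) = (u - 2)*(u + 3)*(u - 2)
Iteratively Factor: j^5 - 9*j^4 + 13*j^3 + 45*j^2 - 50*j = (j - 5)*(j^4 - 4*j^3 - 7*j^2 + 10*j) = (j - 5)*(j - 1)*(j^3 - 3*j^2 - 10*j) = (j - 5)^2*(j - 1)*(j^2 + 2*j) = j*(j - 5)^2*(j - 1)*(j + 2)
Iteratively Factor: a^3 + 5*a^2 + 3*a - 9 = (a + 3)*(a^2 + 2*a - 3) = (a + 3)^2*(a - 1)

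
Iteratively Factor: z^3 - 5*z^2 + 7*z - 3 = (z - 1)*(z^2 - 4*z + 3) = (z - 1)^2*(z - 3)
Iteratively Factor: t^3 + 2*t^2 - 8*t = (t + 4)*(t^2 - 2*t) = (t - 2)*(t + 4)*(t)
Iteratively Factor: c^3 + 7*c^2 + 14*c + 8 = (c + 1)*(c^2 + 6*c + 8) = (c + 1)*(c + 2)*(c + 4)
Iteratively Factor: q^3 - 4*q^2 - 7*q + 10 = (q + 2)*(q^2 - 6*q + 5) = (q - 5)*(q + 2)*(q - 1)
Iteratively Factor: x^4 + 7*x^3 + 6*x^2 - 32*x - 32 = (x - 2)*(x^3 + 9*x^2 + 24*x + 16) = (x - 2)*(x + 4)*(x^2 + 5*x + 4) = (x - 2)*(x + 1)*(x + 4)*(x + 4)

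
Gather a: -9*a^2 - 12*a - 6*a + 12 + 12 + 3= -9*a^2 - 18*a + 27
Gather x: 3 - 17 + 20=6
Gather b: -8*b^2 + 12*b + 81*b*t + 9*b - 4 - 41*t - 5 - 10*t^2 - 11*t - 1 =-8*b^2 + b*(81*t + 21) - 10*t^2 - 52*t - 10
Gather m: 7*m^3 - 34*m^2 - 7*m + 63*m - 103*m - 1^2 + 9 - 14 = 7*m^3 - 34*m^2 - 47*m - 6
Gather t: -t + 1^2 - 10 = -t - 9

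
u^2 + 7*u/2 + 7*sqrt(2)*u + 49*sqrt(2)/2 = (u + 7/2)*(u + 7*sqrt(2))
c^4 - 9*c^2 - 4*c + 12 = (c - 3)*(c - 1)*(c + 2)^2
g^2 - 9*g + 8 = (g - 8)*(g - 1)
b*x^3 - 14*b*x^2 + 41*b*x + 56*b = (x - 8)*(x - 7)*(b*x + b)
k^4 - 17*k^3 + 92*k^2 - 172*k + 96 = (k - 8)*(k - 6)*(k - 2)*(k - 1)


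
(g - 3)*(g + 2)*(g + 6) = g^3 + 5*g^2 - 12*g - 36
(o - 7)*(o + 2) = o^2 - 5*o - 14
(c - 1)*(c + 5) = c^2 + 4*c - 5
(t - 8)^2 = t^2 - 16*t + 64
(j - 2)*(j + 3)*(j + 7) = j^3 + 8*j^2 + j - 42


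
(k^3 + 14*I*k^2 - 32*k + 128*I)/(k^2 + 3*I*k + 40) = (k^2 + 6*I*k + 16)/(k - 5*I)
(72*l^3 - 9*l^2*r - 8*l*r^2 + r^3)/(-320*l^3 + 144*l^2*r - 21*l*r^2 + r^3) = (-9*l^2 + r^2)/(40*l^2 - 13*l*r + r^2)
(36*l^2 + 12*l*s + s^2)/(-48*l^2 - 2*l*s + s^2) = (6*l + s)/(-8*l + s)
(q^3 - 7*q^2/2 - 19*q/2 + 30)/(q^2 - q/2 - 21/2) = (2*q^2 - 13*q + 20)/(2*q - 7)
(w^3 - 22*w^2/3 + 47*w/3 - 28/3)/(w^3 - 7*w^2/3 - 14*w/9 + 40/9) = 3*(3*w^3 - 22*w^2 + 47*w - 28)/(9*w^3 - 21*w^2 - 14*w + 40)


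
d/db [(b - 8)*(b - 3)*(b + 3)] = 3*b^2 - 16*b - 9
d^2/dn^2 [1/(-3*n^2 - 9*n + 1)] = 6*(3*n^2 + 9*n - 3*(2*n + 3)^2 - 1)/(3*n^2 + 9*n - 1)^3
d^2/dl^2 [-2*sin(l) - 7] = 2*sin(l)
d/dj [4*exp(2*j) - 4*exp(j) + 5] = (8*exp(j) - 4)*exp(j)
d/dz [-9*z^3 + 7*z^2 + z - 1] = -27*z^2 + 14*z + 1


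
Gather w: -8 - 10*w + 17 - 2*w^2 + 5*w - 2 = -2*w^2 - 5*w + 7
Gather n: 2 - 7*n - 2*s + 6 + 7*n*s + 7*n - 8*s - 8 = 7*n*s - 10*s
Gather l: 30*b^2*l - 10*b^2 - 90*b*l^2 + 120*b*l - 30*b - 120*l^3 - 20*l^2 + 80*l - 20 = -10*b^2 - 30*b - 120*l^3 + l^2*(-90*b - 20) + l*(30*b^2 + 120*b + 80) - 20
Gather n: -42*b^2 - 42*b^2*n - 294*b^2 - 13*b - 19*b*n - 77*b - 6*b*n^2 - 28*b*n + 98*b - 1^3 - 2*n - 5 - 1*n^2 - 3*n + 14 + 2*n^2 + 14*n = -336*b^2 + 8*b + n^2*(1 - 6*b) + n*(-42*b^2 - 47*b + 9) + 8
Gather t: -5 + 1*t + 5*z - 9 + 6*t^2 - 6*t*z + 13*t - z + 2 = 6*t^2 + t*(14 - 6*z) + 4*z - 12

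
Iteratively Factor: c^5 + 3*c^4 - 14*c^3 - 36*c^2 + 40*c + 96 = (c + 2)*(c^4 + c^3 - 16*c^2 - 4*c + 48) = (c + 2)*(c + 4)*(c^3 - 3*c^2 - 4*c + 12) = (c - 2)*(c + 2)*(c + 4)*(c^2 - c - 6) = (c - 3)*(c - 2)*(c + 2)*(c + 4)*(c + 2)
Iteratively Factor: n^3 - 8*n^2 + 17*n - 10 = (n - 5)*(n^2 - 3*n + 2) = (n - 5)*(n - 1)*(n - 2)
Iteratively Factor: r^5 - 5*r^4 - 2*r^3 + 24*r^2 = (r)*(r^4 - 5*r^3 - 2*r^2 + 24*r) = r*(r - 4)*(r^3 - r^2 - 6*r) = r*(r - 4)*(r - 3)*(r^2 + 2*r) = r*(r - 4)*(r - 3)*(r + 2)*(r)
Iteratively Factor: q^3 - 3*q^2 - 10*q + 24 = (q + 3)*(q^2 - 6*q + 8) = (q - 4)*(q + 3)*(q - 2)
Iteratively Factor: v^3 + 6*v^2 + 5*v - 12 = (v + 3)*(v^2 + 3*v - 4) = (v - 1)*(v + 3)*(v + 4)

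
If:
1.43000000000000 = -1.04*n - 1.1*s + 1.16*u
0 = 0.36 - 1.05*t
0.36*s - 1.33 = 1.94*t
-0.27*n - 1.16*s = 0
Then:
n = -23.81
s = 5.54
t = 0.34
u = -14.86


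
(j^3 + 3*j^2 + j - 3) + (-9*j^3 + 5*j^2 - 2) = -8*j^3 + 8*j^2 + j - 5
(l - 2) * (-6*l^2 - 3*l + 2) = -6*l^3 + 9*l^2 + 8*l - 4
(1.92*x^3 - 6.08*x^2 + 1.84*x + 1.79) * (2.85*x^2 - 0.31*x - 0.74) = 5.472*x^5 - 17.9232*x^4 + 5.708*x^3 + 9.0303*x^2 - 1.9165*x - 1.3246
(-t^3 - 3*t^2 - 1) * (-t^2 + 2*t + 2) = t^5 + t^4 - 8*t^3 - 5*t^2 - 2*t - 2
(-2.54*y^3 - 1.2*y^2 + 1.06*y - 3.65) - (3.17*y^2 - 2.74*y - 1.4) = -2.54*y^3 - 4.37*y^2 + 3.8*y - 2.25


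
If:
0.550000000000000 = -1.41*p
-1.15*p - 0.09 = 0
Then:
No Solution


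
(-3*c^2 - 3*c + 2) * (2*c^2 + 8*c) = -6*c^4 - 30*c^3 - 20*c^2 + 16*c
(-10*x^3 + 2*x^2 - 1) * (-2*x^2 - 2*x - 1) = 20*x^5 + 16*x^4 + 6*x^3 + 2*x + 1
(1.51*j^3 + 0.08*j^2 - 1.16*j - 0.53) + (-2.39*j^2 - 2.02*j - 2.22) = 1.51*j^3 - 2.31*j^2 - 3.18*j - 2.75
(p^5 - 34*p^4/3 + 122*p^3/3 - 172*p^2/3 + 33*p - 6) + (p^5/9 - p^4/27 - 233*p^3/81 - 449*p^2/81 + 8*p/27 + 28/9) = 10*p^5/9 - 307*p^4/27 + 3061*p^3/81 - 5093*p^2/81 + 899*p/27 - 26/9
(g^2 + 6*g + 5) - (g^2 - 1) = 6*g + 6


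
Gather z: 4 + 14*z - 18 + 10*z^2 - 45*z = 10*z^2 - 31*z - 14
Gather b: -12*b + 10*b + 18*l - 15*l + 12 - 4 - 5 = -2*b + 3*l + 3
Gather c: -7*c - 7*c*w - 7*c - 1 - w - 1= c*(-7*w - 14) - w - 2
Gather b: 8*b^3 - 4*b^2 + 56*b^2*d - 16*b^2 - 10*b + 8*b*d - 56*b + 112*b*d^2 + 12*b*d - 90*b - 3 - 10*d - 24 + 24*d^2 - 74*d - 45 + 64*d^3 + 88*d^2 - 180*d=8*b^3 + b^2*(56*d - 20) + b*(112*d^2 + 20*d - 156) + 64*d^3 + 112*d^2 - 264*d - 72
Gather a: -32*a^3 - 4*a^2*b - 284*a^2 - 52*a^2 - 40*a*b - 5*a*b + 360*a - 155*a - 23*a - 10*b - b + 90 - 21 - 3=-32*a^3 + a^2*(-4*b - 336) + a*(182 - 45*b) - 11*b + 66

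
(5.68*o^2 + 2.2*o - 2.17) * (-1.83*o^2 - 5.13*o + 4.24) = -10.3944*o^4 - 33.1644*o^3 + 16.7683*o^2 + 20.4601*o - 9.2008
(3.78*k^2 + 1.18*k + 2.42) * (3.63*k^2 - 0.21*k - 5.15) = 13.7214*k^4 + 3.4896*k^3 - 10.9302*k^2 - 6.5852*k - 12.463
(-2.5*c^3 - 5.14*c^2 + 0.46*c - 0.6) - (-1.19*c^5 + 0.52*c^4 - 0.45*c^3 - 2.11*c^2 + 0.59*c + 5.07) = 1.19*c^5 - 0.52*c^4 - 2.05*c^3 - 3.03*c^2 - 0.13*c - 5.67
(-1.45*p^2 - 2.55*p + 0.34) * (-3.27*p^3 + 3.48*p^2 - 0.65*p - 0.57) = 4.7415*p^5 + 3.2925*p^4 - 9.0433*p^3 + 3.6672*p^2 + 1.2325*p - 0.1938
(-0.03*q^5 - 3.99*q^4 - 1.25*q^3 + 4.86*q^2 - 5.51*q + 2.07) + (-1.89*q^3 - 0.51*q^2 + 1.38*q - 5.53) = -0.03*q^5 - 3.99*q^4 - 3.14*q^3 + 4.35*q^2 - 4.13*q - 3.46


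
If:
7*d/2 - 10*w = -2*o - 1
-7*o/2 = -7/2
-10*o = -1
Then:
No Solution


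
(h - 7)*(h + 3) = h^2 - 4*h - 21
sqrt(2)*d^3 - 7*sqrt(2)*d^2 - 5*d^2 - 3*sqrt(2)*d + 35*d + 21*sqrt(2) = (d - 7)*(d - 3*sqrt(2))*(sqrt(2)*d + 1)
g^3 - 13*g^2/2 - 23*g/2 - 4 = (g - 8)*(g + 1/2)*(g + 1)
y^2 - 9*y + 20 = (y - 5)*(y - 4)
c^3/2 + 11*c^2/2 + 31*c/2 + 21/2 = (c/2 + 1/2)*(c + 3)*(c + 7)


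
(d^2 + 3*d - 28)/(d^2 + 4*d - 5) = (d^2 + 3*d - 28)/(d^2 + 4*d - 5)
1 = 1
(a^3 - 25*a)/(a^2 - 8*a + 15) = a*(a + 5)/(a - 3)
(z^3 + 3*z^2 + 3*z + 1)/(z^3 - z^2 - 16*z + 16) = (z^3 + 3*z^2 + 3*z + 1)/(z^3 - z^2 - 16*z + 16)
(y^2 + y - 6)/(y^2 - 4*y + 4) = (y + 3)/(y - 2)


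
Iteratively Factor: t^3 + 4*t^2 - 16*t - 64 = (t - 4)*(t^2 + 8*t + 16) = (t - 4)*(t + 4)*(t + 4)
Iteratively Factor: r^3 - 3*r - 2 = (r + 1)*(r^2 - r - 2) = (r - 2)*(r + 1)*(r + 1)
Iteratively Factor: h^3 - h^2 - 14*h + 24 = (h - 2)*(h^2 + h - 12) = (h - 2)*(h + 4)*(h - 3)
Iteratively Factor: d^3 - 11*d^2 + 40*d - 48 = (d - 4)*(d^2 - 7*d + 12) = (d - 4)*(d - 3)*(d - 4)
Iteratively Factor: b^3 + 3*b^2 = (b + 3)*(b^2) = b*(b + 3)*(b)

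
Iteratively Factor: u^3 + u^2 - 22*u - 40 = (u + 4)*(u^2 - 3*u - 10) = (u - 5)*(u + 4)*(u + 2)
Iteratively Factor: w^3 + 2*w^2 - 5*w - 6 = (w - 2)*(w^2 + 4*w + 3) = (w - 2)*(w + 1)*(w + 3)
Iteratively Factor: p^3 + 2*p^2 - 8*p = (p)*(p^2 + 2*p - 8) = p*(p - 2)*(p + 4)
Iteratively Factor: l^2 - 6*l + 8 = (l - 4)*(l - 2)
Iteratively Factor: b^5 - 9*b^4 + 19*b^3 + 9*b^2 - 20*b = (b - 4)*(b^4 - 5*b^3 - b^2 + 5*b) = (b - 5)*(b - 4)*(b^3 - b) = (b - 5)*(b - 4)*(b - 1)*(b^2 + b) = b*(b - 5)*(b - 4)*(b - 1)*(b + 1)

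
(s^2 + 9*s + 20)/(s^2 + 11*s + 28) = (s + 5)/(s + 7)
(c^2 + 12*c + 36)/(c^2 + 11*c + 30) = (c + 6)/(c + 5)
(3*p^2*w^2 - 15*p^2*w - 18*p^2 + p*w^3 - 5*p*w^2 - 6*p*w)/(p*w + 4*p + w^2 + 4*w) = p*(3*p*w^2 - 15*p*w - 18*p + w^3 - 5*w^2 - 6*w)/(p*w + 4*p + w^2 + 4*w)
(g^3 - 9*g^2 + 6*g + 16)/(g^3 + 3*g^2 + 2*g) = (g^2 - 10*g + 16)/(g*(g + 2))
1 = 1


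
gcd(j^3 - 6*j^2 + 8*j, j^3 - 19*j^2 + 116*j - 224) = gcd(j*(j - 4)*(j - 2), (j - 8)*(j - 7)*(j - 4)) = j - 4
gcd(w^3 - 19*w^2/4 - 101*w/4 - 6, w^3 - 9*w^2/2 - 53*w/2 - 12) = w^2 - 5*w - 24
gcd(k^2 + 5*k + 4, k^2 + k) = k + 1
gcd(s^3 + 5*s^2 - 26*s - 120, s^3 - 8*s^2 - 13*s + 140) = s^2 - s - 20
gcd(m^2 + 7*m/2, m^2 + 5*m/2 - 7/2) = m + 7/2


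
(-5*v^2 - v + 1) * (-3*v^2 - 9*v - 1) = 15*v^4 + 48*v^3 + 11*v^2 - 8*v - 1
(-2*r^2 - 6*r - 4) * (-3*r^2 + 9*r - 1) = 6*r^4 - 40*r^2 - 30*r + 4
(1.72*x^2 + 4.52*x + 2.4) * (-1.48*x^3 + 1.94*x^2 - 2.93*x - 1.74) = -2.5456*x^5 - 3.3528*x^4 + 0.177199999999999*x^3 - 11.5804*x^2 - 14.8968*x - 4.176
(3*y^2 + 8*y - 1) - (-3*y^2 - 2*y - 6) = 6*y^2 + 10*y + 5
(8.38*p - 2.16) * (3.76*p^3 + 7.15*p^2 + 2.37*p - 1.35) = 31.5088*p^4 + 51.7954*p^3 + 4.4166*p^2 - 16.4322*p + 2.916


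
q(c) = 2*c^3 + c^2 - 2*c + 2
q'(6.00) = 226.00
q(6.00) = 458.00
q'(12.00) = 886.00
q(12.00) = 3578.00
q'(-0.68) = -0.59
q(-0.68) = 3.19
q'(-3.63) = 69.80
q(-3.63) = -73.23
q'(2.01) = 26.26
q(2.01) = 18.26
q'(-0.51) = -1.46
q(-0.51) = 3.01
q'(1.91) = 23.71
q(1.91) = 15.76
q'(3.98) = 101.00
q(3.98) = 135.97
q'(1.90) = 23.46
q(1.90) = 15.53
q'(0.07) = -1.83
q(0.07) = 1.87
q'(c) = 6*c^2 + 2*c - 2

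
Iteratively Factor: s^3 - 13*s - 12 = (s + 1)*(s^2 - s - 12) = (s - 4)*(s + 1)*(s + 3)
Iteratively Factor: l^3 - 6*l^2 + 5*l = (l - 5)*(l^2 - l) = (l - 5)*(l - 1)*(l)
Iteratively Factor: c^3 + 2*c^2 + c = (c + 1)*(c^2 + c) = c*(c + 1)*(c + 1)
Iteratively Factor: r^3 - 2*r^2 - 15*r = (r)*(r^2 - 2*r - 15) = r*(r + 3)*(r - 5)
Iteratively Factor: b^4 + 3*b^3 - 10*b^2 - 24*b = (b + 4)*(b^3 - b^2 - 6*b) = (b + 2)*(b + 4)*(b^2 - 3*b) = (b - 3)*(b + 2)*(b + 4)*(b)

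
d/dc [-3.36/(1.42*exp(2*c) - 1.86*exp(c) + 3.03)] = (9.5424*exp(c) - 6.2496)*exp(c)/(1.42*exp(2*c) - 1.86*exp(c) + 3.03)^2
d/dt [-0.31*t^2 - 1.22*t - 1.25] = -0.62*t - 1.22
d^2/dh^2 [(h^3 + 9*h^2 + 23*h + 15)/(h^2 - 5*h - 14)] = 2*(107*h^3 + 633*h^2 + 1329*h + 739)/(h^6 - 15*h^5 + 33*h^4 + 295*h^3 - 462*h^2 - 2940*h - 2744)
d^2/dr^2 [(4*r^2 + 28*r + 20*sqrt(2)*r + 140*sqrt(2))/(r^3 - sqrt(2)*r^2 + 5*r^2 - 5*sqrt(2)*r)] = 8*(r^6 + 21*r^5 + 15*sqrt(2)*r^5 + 75*r^4 + 279*sqrt(2)*r^4 - 431*r^3 + 1525*sqrt(2)*r^3 - 3150*r^2 + 2835*sqrt(2)*r^2 - 5250*r + 1050*sqrt(2)*r + 1750*sqrt(2))/(r^3*(r^6 - 3*sqrt(2)*r^5 + 15*r^5 - 45*sqrt(2)*r^4 + 81*r^4 - 227*sqrt(2)*r^3 + 215*r^3 - 405*sqrt(2)*r^2 + 450*r^2 - 150*sqrt(2)*r + 750*r - 250*sqrt(2)))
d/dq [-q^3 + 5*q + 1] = 5 - 3*q^2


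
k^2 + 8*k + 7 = (k + 1)*(k + 7)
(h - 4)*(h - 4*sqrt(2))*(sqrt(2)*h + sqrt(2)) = sqrt(2)*h^3 - 8*h^2 - 3*sqrt(2)*h^2 - 4*sqrt(2)*h + 24*h + 32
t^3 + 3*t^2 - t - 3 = (t - 1)*(t + 1)*(t + 3)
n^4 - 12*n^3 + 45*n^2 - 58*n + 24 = (n - 6)*(n - 4)*(n - 1)^2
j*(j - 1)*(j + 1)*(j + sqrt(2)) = j^4 + sqrt(2)*j^3 - j^2 - sqrt(2)*j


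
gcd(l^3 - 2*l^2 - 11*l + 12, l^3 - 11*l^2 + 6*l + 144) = l + 3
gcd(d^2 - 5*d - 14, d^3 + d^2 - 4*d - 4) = d + 2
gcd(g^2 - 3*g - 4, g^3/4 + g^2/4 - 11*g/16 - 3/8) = 1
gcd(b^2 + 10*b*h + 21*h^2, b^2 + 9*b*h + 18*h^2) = b + 3*h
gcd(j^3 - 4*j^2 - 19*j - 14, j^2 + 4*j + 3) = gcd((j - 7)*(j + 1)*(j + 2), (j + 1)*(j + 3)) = j + 1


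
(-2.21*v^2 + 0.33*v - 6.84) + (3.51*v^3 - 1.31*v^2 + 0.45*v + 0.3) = 3.51*v^3 - 3.52*v^2 + 0.78*v - 6.54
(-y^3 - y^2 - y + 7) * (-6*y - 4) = 6*y^4 + 10*y^3 + 10*y^2 - 38*y - 28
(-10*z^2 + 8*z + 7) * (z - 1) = -10*z^3 + 18*z^2 - z - 7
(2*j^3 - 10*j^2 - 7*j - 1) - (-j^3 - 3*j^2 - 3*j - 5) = 3*j^3 - 7*j^2 - 4*j + 4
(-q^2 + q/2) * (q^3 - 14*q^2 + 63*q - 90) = -q^5 + 29*q^4/2 - 70*q^3 + 243*q^2/2 - 45*q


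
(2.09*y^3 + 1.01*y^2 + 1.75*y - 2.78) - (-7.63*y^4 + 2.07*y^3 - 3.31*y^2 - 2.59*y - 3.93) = 7.63*y^4 + 0.02*y^3 + 4.32*y^2 + 4.34*y + 1.15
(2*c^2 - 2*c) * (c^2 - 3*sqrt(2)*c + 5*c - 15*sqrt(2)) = 2*c^4 - 6*sqrt(2)*c^3 + 8*c^3 - 24*sqrt(2)*c^2 - 10*c^2 + 30*sqrt(2)*c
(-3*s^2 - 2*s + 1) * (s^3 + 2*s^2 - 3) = -3*s^5 - 8*s^4 - 3*s^3 + 11*s^2 + 6*s - 3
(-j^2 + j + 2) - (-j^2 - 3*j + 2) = 4*j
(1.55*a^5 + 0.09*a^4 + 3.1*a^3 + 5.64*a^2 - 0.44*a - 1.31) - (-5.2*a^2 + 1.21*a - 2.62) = 1.55*a^5 + 0.09*a^4 + 3.1*a^3 + 10.84*a^2 - 1.65*a + 1.31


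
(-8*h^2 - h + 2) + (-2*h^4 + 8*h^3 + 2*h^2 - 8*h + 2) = -2*h^4 + 8*h^3 - 6*h^2 - 9*h + 4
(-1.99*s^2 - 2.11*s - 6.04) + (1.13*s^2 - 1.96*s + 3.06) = -0.86*s^2 - 4.07*s - 2.98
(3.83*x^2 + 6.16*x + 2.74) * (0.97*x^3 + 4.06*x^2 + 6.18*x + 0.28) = 3.7151*x^5 + 21.525*x^4 + 51.3368*x^3 + 50.2656*x^2 + 18.658*x + 0.7672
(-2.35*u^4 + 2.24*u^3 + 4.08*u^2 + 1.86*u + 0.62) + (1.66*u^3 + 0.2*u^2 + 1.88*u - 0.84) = -2.35*u^4 + 3.9*u^3 + 4.28*u^2 + 3.74*u - 0.22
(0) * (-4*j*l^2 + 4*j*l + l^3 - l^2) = 0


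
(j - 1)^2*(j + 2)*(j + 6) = j^4 + 6*j^3 - 3*j^2 - 16*j + 12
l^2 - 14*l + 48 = (l - 8)*(l - 6)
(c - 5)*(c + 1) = c^2 - 4*c - 5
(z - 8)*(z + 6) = z^2 - 2*z - 48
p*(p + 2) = p^2 + 2*p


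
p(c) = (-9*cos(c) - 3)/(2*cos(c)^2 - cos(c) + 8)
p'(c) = (4*sin(c)*cos(c) - sin(c))*(-9*cos(c) - 3)/(2*cos(c)^2 - cos(c) + 8)^2 + 9*sin(c)/(2*cos(c)^2 - cos(c) + 8)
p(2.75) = 0.50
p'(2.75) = 0.24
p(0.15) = -1.33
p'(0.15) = 0.08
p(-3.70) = 0.45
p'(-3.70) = 0.36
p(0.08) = -1.33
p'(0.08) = 0.04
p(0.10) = -1.33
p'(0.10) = 0.06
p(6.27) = -1.33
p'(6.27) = -0.01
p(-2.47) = 0.40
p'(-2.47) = -0.46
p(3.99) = 0.31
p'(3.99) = -0.62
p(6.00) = -1.31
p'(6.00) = -0.17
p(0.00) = -1.33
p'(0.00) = 0.00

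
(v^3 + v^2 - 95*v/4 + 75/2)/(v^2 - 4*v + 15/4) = (2*v^2 + 7*v - 30)/(2*v - 3)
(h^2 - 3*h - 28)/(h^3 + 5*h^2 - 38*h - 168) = (h - 7)/(h^2 + h - 42)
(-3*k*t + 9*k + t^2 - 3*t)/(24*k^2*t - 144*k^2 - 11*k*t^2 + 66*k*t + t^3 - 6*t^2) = (t - 3)/(-8*k*t + 48*k + t^2 - 6*t)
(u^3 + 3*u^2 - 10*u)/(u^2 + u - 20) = u*(u - 2)/(u - 4)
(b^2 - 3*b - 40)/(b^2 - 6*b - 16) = (b + 5)/(b + 2)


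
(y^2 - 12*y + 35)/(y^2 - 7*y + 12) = (y^2 - 12*y + 35)/(y^2 - 7*y + 12)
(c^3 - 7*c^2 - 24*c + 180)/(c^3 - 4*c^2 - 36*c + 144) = (c^2 - c - 30)/(c^2 + 2*c - 24)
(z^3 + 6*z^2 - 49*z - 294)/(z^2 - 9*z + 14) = (z^2 + 13*z + 42)/(z - 2)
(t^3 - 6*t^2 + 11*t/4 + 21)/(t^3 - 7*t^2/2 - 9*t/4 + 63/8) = 2*(t - 4)/(2*t - 3)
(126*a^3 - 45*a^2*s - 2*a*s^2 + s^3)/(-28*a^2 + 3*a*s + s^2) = (18*a^2 - 9*a*s + s^2)/(-4*a + s)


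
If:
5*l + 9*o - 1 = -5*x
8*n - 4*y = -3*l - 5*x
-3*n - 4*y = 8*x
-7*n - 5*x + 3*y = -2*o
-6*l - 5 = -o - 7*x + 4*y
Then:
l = 1324/2649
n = -2824/2649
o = -533/883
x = 2084/2649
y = -2050/2649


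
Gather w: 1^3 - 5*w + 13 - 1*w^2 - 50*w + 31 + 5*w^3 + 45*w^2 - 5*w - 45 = 5*w^3 + 44*w^2 - 60*w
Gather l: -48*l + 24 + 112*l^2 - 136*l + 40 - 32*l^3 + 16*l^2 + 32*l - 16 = -32*l^3 + 128*l^2 - 152*l + 48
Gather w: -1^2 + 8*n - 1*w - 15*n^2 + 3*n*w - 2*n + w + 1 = -15*n^2 + 3*n*w + 6*n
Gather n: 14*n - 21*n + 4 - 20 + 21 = 5 - 7*n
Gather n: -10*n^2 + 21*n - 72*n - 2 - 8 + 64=-10*n^2 - 51*n + 54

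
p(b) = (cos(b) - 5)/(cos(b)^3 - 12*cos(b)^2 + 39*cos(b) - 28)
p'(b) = (cos(b) - 5)*(3*sin(b)*cos(b)^2 - 24*sin(b)*cos(b) + 39*sin(b))/(cos(b)^3 - 12*cos(b)^2 + 39*cos(b) - 28)^2 - sin(b)/(cos(b)^3 - 12*cos(b)^2 + 39*cos(b) - 28)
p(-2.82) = 0.08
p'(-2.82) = 0.02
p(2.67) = 0.08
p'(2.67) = -0.03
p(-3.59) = 0.08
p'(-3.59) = -0.02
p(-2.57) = 0.08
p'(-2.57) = 0.03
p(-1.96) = 0.12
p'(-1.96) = 0.10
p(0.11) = 36.71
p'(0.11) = -667.83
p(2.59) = 0.08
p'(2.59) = -0.03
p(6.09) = 11.89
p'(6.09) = 123.29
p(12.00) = 1.37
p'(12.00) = 4.88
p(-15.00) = 0.09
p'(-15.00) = 0.04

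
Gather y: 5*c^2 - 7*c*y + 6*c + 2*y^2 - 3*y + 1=5*c^2 + 6*c + 2*y^2 + y*(-7*c - 3) + 1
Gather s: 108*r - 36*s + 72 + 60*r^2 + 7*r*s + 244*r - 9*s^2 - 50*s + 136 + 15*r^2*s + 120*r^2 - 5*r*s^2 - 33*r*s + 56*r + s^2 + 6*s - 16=180*r^2 + 408*r + s^2*(-5*r - 8) + s*(15*r^2 - 26*r - 80) + 192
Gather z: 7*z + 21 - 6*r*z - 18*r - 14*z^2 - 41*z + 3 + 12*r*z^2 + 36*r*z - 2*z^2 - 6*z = -18*r + z^2*(12*r - 16) + z*(30*r - 40) + 24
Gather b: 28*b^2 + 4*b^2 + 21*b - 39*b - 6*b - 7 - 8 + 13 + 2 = 32*b^2 - 24*b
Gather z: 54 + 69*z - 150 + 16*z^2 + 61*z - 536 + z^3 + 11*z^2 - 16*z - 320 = z^3 + 27*z^2 + 114*z - 952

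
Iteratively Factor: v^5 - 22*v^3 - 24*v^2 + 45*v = (v - 5)*(v^4 + 5*v^3 + 3*v^2 - 9*v) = (v - 5)*(v - 1)*(v^3 + 6*v^2 + 9*v) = (v - 5)*(v - 1)*(v + 3)*(v^2 + 3*v) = v*(v - 5)*(v - 1)*(v + 3)*(v + 3)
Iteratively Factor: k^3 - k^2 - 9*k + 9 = (k + 3)*(k^2 - 4*k + 3) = (k - 3)*(k + 3)*(k - 1)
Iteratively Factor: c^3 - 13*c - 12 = (c + 3)*(c^2 - 3*c - 4) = (c - 4)*(c + 3)*(c + 1)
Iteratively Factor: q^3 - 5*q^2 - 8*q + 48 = (q + 3)*(q^2 - 8*q + 16) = (q - 4)*(q + 3)*(q - 4)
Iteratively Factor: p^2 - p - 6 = (p + 2)*(p - 3)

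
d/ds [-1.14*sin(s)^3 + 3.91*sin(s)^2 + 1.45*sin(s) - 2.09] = (-3.42*sin(s)^2 + 7.82*sin(s) + 1.45)*cos(s)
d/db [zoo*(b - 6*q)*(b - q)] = zoo*(b + q)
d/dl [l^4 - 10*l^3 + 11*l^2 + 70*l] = 4*l^3 - 30*l^2 + 22*l + 70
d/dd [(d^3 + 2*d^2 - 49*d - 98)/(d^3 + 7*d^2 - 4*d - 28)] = 5/(d^2 - 4*d + 4)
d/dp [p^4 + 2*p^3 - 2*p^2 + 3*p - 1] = 4*p^3 + 6*p^2 - 4*p + 3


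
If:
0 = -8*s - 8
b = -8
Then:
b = -8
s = -1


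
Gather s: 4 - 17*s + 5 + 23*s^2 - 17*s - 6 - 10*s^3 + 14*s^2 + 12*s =-10*s^3 + 37*s^2 - 22*s + 3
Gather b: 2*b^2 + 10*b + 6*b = 2*b^2 + 16*b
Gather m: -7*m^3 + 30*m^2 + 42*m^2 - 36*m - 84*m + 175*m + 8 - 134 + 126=-7*m^3 + 72*m^2 + 55*m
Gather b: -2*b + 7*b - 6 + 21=5*b + 15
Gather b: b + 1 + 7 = b + 8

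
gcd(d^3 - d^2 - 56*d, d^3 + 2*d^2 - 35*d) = d^2 + 7*d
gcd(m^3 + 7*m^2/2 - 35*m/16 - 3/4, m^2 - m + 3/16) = m - 3/4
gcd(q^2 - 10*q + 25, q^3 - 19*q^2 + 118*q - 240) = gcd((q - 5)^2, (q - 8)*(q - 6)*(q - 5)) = q - 5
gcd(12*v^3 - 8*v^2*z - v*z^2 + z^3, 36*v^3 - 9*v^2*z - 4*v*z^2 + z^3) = 3*v + z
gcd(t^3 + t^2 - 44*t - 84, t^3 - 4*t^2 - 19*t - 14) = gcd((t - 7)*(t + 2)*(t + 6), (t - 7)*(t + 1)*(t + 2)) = t^2 - 5*t - 14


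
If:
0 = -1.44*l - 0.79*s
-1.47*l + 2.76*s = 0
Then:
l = 0.00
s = 0.00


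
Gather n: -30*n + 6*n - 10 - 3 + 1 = -24*n - 12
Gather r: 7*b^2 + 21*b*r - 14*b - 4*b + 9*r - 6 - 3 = 7*b^2 - 18*b + r*(21*b + 9) - 9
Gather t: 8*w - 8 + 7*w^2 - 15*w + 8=7*w^2 - 7*w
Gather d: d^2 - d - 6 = d^2 - d - 6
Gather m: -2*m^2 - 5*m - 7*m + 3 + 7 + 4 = -2*m^2 - 12*m + 14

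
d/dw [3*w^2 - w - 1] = 6*w - 1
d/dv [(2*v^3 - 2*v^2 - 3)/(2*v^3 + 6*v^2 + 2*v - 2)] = (8*v^4 + 4*v^3 + v^2 + 22*v + 3)/(2*(v^6 + 6*v^5 + 11*v^4 + 4*v^3 - 5*v^2 - 2*v + 1))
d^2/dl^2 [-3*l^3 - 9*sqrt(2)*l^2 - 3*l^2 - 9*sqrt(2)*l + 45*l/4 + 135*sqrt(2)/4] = -18*l - 18*sqrt(2) - 6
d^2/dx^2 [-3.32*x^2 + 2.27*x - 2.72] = -6.64000000000000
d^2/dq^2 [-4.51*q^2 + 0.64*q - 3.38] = -9.02000000000000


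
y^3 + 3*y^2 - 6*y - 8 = (y - 2)*(y + 1)*(y + 4)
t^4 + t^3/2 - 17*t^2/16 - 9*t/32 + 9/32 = (t - 3/4)*(t - 1/2)*(t + 3/4)*(t + 1)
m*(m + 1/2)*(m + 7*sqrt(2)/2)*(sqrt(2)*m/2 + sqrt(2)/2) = sqrt(2)*m^4/2 + 3*sqrt(2)*m^3/4 + 7*m^3/2 + sqrt(2)*m^2/4 + 21*m^2/4 + 7*m/4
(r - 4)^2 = r^2 - 8*r + 16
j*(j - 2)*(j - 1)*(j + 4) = j^4 + j^3 - 10*j^2 + 8*j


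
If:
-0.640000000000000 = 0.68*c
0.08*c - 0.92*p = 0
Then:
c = -0.94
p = -0.08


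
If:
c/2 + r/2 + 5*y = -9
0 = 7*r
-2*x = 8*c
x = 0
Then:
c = 0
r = 0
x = 0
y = -9/5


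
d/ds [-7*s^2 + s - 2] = 1 - 14*s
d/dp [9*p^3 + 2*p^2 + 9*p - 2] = 27*p^2 + 4*p + 9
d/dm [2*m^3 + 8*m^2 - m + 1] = 6*m^2 + 16*m - 1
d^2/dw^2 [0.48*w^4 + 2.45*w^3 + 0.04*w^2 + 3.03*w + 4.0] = 5.76*w^2 + 14.7*w + 0.08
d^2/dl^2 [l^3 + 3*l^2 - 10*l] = 6*l + 6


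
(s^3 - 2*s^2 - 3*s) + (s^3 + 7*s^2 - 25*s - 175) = 2*s^3 + 5*s^2 - 28*s - 175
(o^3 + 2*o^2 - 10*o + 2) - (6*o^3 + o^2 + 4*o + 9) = -5*o^3 + o^2 - 14*o - 7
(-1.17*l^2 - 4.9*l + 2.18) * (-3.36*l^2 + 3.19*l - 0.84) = 3.9312*l^4 + 12.7317*l^3 - 21.973*l^2 + 11.0702*l - 1.8312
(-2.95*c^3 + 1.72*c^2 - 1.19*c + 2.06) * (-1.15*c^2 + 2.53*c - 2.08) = 3.3925*c^5 - 9.4415*c^4 + 11.8561*c^3 - 8.9573*c^2 + 7.687*c - 4.2848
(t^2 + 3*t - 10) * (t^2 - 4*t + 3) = t^4 - t^3 - 19*t^2 + 49*t - 30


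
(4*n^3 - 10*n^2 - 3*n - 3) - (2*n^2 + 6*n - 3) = 4*n^3 - 12*n^2 - 9*n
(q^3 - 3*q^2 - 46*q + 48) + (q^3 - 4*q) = 2*q^3 - 3*q^2 - 50*q + 48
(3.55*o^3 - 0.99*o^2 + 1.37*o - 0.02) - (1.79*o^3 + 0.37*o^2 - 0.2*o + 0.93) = 1.76*o^3 - 1.36*o^2 + 1.57*o - 0.95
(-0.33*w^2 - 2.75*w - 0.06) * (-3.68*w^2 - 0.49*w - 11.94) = 1.2144*w^4 + 10.2817*w^3 + 5.5085*w^2 + 32.8644*w + 0.7164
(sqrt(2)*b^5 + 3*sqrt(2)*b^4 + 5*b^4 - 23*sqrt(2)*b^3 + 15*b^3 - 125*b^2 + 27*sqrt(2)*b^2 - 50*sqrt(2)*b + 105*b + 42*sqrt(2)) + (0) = sqrt(2)*b^5 + 3*sqrt(2)*b^4 + 5*b^4 - 23*sqrt(2)*b^3 + 15*b^3 - 125*b^2 + 27*sqrt(2)*b^2 - 50*sqrt(2)*b + 105*b + 42*sqrt(2)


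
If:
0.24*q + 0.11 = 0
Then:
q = -0.46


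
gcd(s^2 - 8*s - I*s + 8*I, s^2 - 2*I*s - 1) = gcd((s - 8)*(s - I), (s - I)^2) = s - I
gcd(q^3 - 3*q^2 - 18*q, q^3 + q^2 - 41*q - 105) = q + 3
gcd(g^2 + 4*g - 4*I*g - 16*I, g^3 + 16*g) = g - 4*I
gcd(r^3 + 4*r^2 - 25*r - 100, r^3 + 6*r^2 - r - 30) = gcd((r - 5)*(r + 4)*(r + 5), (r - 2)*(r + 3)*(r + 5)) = r + 5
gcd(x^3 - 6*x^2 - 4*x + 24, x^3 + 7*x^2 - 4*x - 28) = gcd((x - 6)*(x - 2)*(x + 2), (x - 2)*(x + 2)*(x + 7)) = x^2 - 4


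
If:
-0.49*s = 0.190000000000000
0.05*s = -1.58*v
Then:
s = -0.39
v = 0.01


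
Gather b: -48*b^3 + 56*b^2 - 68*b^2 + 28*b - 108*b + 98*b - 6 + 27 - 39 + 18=-48*b^3 - 12*b^2 + 18*b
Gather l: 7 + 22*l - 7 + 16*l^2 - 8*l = 16*l^2 + 14*l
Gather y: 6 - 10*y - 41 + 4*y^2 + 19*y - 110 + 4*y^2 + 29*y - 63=8*y^2 + 38*y - 208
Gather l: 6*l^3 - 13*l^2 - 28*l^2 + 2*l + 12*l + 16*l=6*l^3 - 41*l^2 + 30*l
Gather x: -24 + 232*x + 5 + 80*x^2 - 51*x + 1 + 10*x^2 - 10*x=90*x^2 + 171*x - 18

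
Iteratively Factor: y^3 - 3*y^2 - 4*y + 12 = (y + 2)*(y^2 - 5*y + 6) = (y - 3)*(y + 2)*(y - 2)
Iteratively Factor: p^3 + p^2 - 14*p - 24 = (p + 3)*(p^2 - 2*p - 8) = (p - 4)*(p + 3)*(p + 2)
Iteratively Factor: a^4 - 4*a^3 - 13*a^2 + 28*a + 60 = (a - 5)*(a^3 + a^2 - 8*a - 12) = (a - 5)*(a + 2)*(a^2 - a - 6) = (a - 5)*(a + 2)^2*(a - 3)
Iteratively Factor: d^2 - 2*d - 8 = (d + 2)*(d - 4)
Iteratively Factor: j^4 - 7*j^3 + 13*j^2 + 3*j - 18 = (j - 3)*(j^3 - 4*j^2 + j + 6) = (j - 3)^2*(j^2 - j - 2) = (j - 3)^2*(j - 2)*(j + 1)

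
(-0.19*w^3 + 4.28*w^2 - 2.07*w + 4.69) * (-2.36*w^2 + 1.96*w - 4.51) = 0.4484*w^5 - 10.4732*w^4 + 14.1309*w^3 - 34.4284*w^2 + 18.5281*w - 21.1519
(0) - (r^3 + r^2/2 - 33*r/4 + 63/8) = -r^3 - r^2/2 + 33*r/4 - 63/8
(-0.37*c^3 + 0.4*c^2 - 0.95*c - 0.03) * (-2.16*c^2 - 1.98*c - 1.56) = 0.7992*c^5 - 0.1314*c^4 + 1.8372*c^3 + 1.3218*c^2 + 1.5414*c + 0.0468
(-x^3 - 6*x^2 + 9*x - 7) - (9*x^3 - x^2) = -10*x^3 - 5*x^2 + 9*x - 7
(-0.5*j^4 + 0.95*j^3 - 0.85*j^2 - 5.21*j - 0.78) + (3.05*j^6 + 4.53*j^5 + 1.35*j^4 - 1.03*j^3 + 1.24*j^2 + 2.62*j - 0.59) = 3.05*j^6 + 4.53*j^5 + 0.85*j^4 - 0.0800000000000001*j^3 + 0.39*j^2 - 2.59*j - 1.37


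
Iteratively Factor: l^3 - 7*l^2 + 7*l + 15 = (l - 3)*(l^2 - 4*l - 5) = (l - 5)*(l - 3)*(l + 1)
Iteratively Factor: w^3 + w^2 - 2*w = (w - 1)*(w^2 + 2*w) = (w - 1)*(w + 2)*(w)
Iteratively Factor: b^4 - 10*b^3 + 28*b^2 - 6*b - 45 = (b - 5)*(b^3 - 5*b^2 + 3*b + 9) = (b - 5)*(b - 3)*(b^2 - 2*b - 3) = (b - 5)*(b - 3)*(b + 1)*(b - 3)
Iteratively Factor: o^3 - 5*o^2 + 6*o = (o - 3)*(o^2 - 2*o) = o*(o - 3)*(o - 2)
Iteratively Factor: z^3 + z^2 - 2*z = (z)*(z^2 + z - 2) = z*(z + 2)*(z - 1)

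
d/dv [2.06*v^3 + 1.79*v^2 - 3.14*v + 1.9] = 6.18*v^2 + 3.58*v - 3.14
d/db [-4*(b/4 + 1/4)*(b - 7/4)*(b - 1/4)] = -3*b^2 + 2*b + 25/16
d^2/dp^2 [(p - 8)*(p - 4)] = 2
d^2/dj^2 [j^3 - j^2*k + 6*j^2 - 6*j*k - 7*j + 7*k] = 6*j - 2*k + 12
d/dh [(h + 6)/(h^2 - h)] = (-h^2 - 12*h + 6)/(h^2*(h^2 - 2*h + 1))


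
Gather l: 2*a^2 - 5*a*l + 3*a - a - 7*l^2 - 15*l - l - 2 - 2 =2*a^2 + 2*a - 7*l^2 + l*(-5*a - 16) - 4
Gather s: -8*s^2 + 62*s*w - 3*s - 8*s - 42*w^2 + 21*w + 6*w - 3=-8*s^2 + s*(62*w - 11) - 42*w^2 + 27*w - 3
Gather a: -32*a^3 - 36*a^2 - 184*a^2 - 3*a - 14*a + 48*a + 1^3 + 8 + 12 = -32*a^3 - 220*a^2 + 31*a + 21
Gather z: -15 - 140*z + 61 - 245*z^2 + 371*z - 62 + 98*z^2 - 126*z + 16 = -147*z^2 + 105*z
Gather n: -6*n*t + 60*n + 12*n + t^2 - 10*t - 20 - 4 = n*(72 - 6*t) + t^2 - 10*t - 24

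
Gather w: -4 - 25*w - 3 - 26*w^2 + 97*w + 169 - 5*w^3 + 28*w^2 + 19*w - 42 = -5*w^3 + 2*w^2 + 91*w + 120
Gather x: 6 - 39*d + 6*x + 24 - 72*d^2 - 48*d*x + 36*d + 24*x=-72*d^2 - 3*d + x*(30 - 48*d) + 30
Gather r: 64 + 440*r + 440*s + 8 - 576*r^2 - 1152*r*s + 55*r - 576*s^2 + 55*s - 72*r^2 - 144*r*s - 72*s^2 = -648*r^2 + r*(495 - 1296*s) - 648*s^2 + 495*s + 72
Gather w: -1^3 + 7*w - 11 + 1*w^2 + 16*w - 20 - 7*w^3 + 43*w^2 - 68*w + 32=-7*w^3 + 44*w^2 - 45*w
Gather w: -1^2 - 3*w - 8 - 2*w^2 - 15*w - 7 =-2*w^2 - 18*w - 16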